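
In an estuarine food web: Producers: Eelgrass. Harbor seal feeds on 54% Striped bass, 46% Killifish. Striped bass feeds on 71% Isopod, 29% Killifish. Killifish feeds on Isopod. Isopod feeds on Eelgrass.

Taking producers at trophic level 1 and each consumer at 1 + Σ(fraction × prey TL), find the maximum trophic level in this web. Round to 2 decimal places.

4.16

Isopod: 1 + 1 = 2
Killifish: 1 + 2 = 3
Striped bass: 1 + (0.71×2 + 0.29×3) = 3.29
Harbor seal: 1 + (0.54×3.29 + 0.46×3) = 4.1566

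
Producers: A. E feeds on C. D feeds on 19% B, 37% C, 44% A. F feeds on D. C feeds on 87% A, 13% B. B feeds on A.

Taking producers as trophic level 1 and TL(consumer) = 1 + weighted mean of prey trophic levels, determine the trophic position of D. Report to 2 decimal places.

B: 1 + 1 = 2
C: 1 + (0.87×1 + 0.13×2) = 2.13
D: 1 + (0.19×2 + 0.37×2.13 + 0.44×1) = 2.6081
E: 1 + 2.13 = 3.13
F: 1 + 2.6081 = 3.6081

2.61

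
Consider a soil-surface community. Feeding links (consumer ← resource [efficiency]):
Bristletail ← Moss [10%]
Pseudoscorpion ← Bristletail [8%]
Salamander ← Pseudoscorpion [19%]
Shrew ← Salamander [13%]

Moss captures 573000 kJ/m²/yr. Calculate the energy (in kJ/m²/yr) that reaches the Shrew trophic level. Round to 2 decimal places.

113.22 kJ/m²/yr

Bristletail: 573000 × 0.1 = 57300 kJ/m²/yr
Pseudoscorpion: 57300 × 0.08 = 4584 kJ/m²/yr
Salamander: 4584 × 0.19 = 870.96 kJ/m²/yr
Shrew: 870.96 × 0.13 = 113.2248 kJ/m²/yr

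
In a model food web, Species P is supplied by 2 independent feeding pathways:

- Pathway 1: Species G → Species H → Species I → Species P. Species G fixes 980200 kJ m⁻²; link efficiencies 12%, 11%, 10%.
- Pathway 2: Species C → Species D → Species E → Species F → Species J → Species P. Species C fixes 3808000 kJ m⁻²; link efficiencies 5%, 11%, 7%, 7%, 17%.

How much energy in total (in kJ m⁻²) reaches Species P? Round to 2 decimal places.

Pathway 1: 980200 × 0.12 × 0.11 × 0.1 = 1293.864 kJ m⁻²
Pathway 2: 3808000 × 0.05 × 0.11 × 0.07 × 0.07 × 0.17 = 17.446352 kJ m⁻²
Total at Species P: 1293.864 + 17.446352 = 1311.310352 kJ m⁻²

1311.31 kJ m⁻²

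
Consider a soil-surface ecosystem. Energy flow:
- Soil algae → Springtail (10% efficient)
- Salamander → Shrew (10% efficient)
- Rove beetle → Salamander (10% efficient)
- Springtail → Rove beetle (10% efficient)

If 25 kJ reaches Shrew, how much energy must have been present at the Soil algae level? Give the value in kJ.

250000 kJ

Cumulative transfer efficiency: 0.1 × 0.1 × 0.1 × 0.1 = 0.0001
Soil algae energy = 25 / 0.0001 = 250000 kJ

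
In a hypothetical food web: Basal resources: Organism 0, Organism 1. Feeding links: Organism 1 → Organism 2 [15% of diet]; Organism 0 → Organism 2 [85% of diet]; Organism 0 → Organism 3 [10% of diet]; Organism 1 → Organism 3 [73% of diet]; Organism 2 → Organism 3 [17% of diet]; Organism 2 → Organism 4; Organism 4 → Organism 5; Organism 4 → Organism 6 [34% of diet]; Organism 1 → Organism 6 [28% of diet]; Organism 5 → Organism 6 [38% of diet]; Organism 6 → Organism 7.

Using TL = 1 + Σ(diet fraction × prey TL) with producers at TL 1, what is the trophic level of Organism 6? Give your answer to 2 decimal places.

Organism 2: 1 + (0.15×1 + 0.85×1) = 2
Organism 3: 1 + (0.1×1 + 0.73×1 + 0.17×2) = 2.17
Organism 4: 1 + 2 = 3
Organism 5: 1 + 3 = 4
Organism 6: 1 + (0.34×3 + 0.28×1 + 0.38×4) = 3.82
Organism 7: 1 + 3.82 = 4.82

3.82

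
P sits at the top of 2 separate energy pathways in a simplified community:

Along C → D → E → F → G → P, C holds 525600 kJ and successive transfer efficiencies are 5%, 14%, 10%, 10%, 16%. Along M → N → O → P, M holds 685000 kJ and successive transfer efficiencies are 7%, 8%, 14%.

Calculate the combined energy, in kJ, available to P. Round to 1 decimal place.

542.9 kJ

Via C: 525600 × 0.05 × 0.14 × 0.1 × 0.1 × 0.16 = 5.88672 kJ
Via M: 685000 × 0.07 × 0.08 × 0.14 = 537.04 kJ
Total at P: 5.88672 + 537.04 = 542.92672 kJ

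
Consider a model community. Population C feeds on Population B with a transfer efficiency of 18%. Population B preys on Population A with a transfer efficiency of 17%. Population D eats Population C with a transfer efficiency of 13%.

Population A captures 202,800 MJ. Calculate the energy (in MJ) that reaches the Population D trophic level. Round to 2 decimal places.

Population B: 202800 × 0.17 = 34476 MJ
Population C: 34476 × 0.18 = 6205.68 MJ
Population D: 6205.68 × 0.13 = 806.7384 MJ

806.74 MJ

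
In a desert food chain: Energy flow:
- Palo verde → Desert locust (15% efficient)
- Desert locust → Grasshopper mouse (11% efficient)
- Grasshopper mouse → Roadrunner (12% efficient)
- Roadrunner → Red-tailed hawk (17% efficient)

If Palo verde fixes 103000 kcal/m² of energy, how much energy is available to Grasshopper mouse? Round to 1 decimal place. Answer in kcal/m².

1699.5 kcal/m²

Desert locust: 103000 × 0.15 = 15450 kcal/m²
Grasshopper mouse: 15450 × 0.11 = 1699.5 kcal/m²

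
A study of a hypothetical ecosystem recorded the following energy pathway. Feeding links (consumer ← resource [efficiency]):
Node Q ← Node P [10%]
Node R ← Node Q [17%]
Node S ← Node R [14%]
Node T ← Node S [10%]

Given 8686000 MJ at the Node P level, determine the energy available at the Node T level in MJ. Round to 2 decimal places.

Node Q: 8686000 × 0.1 = 868600 MJ
Node R: 868600 × 0.17 = 147662 MJ
Node S: 147662 × 0.14 = 20672.68 MJ
Node T: 20672.68 × 0.1 = 2067.268 MJ

2067.27 MJ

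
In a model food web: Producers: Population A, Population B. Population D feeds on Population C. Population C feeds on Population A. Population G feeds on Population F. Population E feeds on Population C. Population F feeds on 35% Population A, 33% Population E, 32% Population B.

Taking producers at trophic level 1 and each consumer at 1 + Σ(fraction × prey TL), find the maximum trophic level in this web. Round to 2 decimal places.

3.66

Population C: 1 + 1 = 2
Population D: 1 + 2 = 3
Population E: 1 + 2 = 3
Population F: 1 + (0.35×1 + 0.33×3 + 0.32×1) = 2.66
Population G: 1 + 2.66 = 3.66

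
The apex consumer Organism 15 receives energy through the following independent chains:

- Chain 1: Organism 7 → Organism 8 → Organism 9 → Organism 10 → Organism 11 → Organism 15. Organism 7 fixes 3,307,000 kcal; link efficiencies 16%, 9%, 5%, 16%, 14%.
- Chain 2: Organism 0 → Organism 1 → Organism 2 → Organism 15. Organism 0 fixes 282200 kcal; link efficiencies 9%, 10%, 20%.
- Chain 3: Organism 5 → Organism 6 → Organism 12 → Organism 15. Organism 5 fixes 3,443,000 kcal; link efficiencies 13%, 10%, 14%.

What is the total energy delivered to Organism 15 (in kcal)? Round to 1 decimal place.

6827.6 kcal

Chain 1: 3307000 × 0.16 × 0.09 × 0.05 × 0.16 × 0.14 = 53.335296 kcal
Chain 2: 282200 × 0.09 × 0.1 × 0.2 = 507.96 kcal
Chain 3: 3443000 × 0.13 × 0.1 × 0.14 = 6266.26 kcal
Total at Organism 15: 53.335296 + 507.96 + 6266.26 = 6827.555296 kcal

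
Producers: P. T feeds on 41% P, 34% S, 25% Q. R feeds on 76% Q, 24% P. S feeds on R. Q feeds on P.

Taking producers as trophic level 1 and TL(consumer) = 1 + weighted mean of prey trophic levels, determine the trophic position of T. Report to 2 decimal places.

3.19

Q: 1 + 1 = 2
R: 1 + (0.76×2 + 0.24×1) = 2.76
S: 1 + 2.76 = 3.76
T: 1 + (0.41×1 + 0.34×3.76 + 0.25×2) = 3.1884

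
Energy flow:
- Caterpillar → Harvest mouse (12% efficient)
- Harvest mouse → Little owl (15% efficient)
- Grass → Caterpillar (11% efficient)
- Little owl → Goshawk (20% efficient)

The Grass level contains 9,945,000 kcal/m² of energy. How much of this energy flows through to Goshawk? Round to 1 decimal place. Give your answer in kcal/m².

Caterpillar: 9945000 × 0.11 = 1093950 kcal/m²
Harvest mouse: 1093950 × 0.12 = 131274 kcal/m²
Little owl: 131274 × 0.15 = 19691.1 kcal/m²
Goshawk: 19691.1 × 0.2 = 3938.22 kcal/m²

3938.2 kcal/m²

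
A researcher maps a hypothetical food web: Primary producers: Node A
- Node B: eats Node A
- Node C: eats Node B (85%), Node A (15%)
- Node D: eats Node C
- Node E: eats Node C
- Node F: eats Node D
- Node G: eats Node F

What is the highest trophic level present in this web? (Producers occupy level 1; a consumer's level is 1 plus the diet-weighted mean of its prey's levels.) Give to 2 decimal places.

Node B: 1 + 1 = 2
Node C: 1 + (0.85×2 + 0.15×1) = 2.85
Node D: 1 + 2.85 = 3.85
Node E: 1 + 2.85 = 3.85
Node F: 1 + 3.85 = 4.85
Node G: 1 + 4.85 = 5.85

5.85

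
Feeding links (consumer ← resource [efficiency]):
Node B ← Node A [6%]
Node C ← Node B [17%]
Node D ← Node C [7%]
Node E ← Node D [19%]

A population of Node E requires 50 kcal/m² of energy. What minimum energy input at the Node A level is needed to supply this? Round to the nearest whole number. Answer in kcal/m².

Cumulative transfer efficiency: 0.06 × 0.17 × 0.07 × 0.19 = 0.00013566
Node A energy = 50 / 0.00013566 = 368568 kcal/m²

368568 kcal/m²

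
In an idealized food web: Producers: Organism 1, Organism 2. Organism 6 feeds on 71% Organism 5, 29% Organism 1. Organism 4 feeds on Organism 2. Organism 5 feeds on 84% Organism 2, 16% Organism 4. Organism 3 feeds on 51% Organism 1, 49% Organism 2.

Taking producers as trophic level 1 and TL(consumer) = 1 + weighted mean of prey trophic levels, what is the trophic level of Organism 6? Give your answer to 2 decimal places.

2.82

Organism 3: 1 + (0.51×1 + 0.49×1) = 2
Organism 4: 1 + 1 = 2
Organism 5: 1 + (0.84×1 + 0.16×2) = 2.16
Organism 6: 1 + (0.71×2.16 + 0.29×1) = 2.8236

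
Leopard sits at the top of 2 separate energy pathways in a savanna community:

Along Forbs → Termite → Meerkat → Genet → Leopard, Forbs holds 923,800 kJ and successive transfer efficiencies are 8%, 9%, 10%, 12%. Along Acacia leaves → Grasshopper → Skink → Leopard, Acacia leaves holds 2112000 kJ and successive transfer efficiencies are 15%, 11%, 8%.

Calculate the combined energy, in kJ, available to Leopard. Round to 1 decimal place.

2867.7 kJ

Via Forbs: 923800 × 0.08 × 0.09 × 0.1 × 0.12 = 79.81632 kJ
Via Acacia leaves: 2112000 × 0.15 × 0.11 × 0.08 = 2787.84 kJ
Total at Leopard: 79.81632 + 2787.84 = 2867.65632 kJ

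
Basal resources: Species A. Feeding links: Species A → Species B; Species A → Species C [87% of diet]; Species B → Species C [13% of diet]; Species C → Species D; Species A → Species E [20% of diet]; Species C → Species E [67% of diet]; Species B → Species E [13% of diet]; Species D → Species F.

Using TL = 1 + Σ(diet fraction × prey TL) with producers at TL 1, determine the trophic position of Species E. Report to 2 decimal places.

Species B: 1 + 1 = 2
Species C: 1 + (0.87×1 + 0.13×2) = 2.13
Species D: 1 + 2.13 = 3.13
Species E: 1 + (0.2×1 + 0.67×2.13 + 0.13×2) = 2.8871
Species F: 1 + 3.13 = 4.13

2.89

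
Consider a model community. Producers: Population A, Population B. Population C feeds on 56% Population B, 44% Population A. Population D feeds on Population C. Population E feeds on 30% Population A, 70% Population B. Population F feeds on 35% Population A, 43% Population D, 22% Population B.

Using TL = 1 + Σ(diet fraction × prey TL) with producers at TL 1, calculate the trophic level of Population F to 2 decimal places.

2.86

Population C: 1 + (0.56×1 + 0.44×1) = 2
Population D: 1 + 2 = 3
Population E: 1 + (0.3×1 + 0.7×1) = 2
Population F: 1 + (0.35×1 + 0.43×3 + 0.22×1) = 2.86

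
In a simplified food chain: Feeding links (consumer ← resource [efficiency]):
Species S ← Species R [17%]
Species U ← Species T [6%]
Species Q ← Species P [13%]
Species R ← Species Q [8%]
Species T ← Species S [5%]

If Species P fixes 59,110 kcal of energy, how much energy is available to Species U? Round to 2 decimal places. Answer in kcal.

0.31 kcal

Species Q: 59110 × 0.13 = 7684.3 kcal
Species R: 7684.3 × 0.08 = 614.744 kcal
Species S: 614.744 × 0.17 = 104.50648 kcal
Species T: 104.50648 × 0.05 = 5.225324 kcal
Species U: 5.225324 × 0.06 = 0.31351944 kcal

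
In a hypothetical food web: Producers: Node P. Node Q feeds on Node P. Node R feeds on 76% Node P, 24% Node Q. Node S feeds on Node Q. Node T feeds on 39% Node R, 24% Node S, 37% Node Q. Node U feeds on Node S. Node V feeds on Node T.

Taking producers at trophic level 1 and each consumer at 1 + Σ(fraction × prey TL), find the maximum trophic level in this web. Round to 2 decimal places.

Node Q: 1 + 1 = 2
Node R: 1 + (0.76×1 + 0.24×2) = 2.24
Node S: 1 + 2 = 3
Node T: 1 + (0.39×2.24 + 0.24×3 + 0.37×2) = 3.3336
Node U: 1 + 3 = 4
Node V: 1 + 3.3336 = 4.3336

4.33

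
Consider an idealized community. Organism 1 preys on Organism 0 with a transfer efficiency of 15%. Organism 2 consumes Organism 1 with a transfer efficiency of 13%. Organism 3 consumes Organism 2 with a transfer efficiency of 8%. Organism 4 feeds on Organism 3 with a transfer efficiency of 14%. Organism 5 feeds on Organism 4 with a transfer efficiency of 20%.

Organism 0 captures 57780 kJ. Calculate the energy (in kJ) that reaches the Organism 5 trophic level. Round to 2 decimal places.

Organism 1: 57780 × 0.15 = 8667 kJ
Organism 2: 8667 × 0.13 = 1126.71 kJ
Organism 3: 1126.71 × 0.08 = 90.1368 kJ
Organism 4: 90.1368 × 0.14 = 12.619152 kJ
Organism 5: 12.619152 × 0.2 = 2.5238304 kJ

2.52 kJ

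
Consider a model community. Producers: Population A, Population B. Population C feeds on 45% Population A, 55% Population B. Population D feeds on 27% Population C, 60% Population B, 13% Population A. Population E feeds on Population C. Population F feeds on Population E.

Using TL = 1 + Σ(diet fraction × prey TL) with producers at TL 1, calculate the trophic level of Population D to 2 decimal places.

Population C: 1 + (0.45×1 + 0.55×1) = 2
Population D: 1 + (0.27×2 + 0.6×1 + 0.13×1) = 2.27
Population E: 1 + 2 = 3
Population F: 1 + 3 = 4

2.27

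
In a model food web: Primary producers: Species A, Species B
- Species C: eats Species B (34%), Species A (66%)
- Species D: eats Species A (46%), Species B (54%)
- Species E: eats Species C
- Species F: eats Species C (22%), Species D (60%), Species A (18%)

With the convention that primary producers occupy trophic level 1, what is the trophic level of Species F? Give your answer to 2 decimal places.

2.82

Species C: 1 + (0.34×1 + 0.66×1) = 2
Species D: 1 + (0.46×1 + 0.54×1) = 2
Species E: 1 + 2 = 3
Species F: 1 + (0.22×2 + 0.6×2 + 0.18×1) = 2.82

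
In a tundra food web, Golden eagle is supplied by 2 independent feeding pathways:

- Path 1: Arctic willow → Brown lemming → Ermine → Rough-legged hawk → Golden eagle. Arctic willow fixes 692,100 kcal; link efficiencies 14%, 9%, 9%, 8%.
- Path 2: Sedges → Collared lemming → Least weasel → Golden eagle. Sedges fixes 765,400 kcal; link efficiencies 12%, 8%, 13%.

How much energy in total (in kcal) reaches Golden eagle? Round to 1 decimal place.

1018.0 kcal

Path 1: 692100 × 0.14 × 0.09 × 0.09 × 0.08 = 62.787312 kcal
Path 2: 765400 × 0.12 × 0.08 × 0.13 = 955.2192 kcal
Total at Golden eagle: 62.787312 + 955.2192 = 1018.006512 kcal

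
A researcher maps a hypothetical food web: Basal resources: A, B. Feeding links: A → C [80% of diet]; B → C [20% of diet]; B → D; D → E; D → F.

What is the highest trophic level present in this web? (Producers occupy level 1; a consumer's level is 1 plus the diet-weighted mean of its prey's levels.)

3

C: 1 + (0.8×1 + 0.2×1) = 2
D: 1 + 1 = 2
E: 1 + 2 = 3
F: 1 + 2 = 3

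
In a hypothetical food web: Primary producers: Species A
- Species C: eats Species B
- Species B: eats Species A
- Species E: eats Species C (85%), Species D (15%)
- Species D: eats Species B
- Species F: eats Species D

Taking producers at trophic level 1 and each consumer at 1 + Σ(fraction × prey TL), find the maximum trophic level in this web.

Species B: 1 + 1 = 2
Species C: 1 + 2 = 3
Species D: 1 + 2 = 3
Species E: 1 + (0.85×3 + 0.15×3) = 4
Species F: 1 + 3 = 4

4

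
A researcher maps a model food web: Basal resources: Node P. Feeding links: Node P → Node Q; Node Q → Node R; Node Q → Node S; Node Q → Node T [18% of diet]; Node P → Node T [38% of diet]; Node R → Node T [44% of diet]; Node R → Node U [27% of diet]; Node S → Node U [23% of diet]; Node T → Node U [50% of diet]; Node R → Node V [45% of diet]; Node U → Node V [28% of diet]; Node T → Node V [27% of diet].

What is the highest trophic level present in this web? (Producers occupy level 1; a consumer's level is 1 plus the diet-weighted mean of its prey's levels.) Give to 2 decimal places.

Node Q: 1 + 1 = 2
Node R: 1 + 2 = 3
Node S: 1 + 2 = 3
Node T: 1 + (0.18×2 + 0.38×1 + 0.44×3) = 3.06
Node U: 1 + (0.27×3 + 0.23×3 + 0.5×3.06) = 4.03
Node V: 1 + (0.45×3 + 0.28×4.03 + 0.27×3.06) = 4.3046

4.30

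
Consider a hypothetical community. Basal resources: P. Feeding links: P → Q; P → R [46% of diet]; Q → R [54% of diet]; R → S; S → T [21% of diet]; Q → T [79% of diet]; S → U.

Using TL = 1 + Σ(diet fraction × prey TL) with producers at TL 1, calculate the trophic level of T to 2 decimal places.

3.32

Q: 1 + 1 = 2
R: 1 + (0.46×1 + 0.54×2) = 2.54
S: 1 + 2.54 = 3.54
T: 1 + (0.21×3.54 + 0.79×2) = 3.3234
U: 1 + 3.54 = 4.54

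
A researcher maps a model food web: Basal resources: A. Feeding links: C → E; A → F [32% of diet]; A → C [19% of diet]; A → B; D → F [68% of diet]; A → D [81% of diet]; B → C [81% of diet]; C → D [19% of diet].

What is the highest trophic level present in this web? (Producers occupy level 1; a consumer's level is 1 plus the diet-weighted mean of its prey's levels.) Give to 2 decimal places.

3.81

B: 1 + 1 = 2
C: 1 + (0.19×1 + 0.81×2) = 2.81
D: 1 + (0.81×1 + 0.19×2.81) = 2.3439
E: 1 + 2.81 = 3.81
F: 1 + (0.32×1 + 0.68×2.3439) = 2.913852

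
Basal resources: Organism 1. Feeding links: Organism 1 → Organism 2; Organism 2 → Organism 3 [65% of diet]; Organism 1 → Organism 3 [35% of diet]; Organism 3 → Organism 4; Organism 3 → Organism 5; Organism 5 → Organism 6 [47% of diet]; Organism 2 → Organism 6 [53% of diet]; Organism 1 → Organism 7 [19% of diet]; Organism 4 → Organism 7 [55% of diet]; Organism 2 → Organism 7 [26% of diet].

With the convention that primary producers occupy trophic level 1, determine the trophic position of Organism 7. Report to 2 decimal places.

Organism 2: 1 + 1 = 2
Organism 3: 1 + (0.65×2 + 0.35×1) = 2.65
Organism 4: 1 + 2.65 = 3.65
Organism 5: 1 + 2.65 = 3.65
Organism 6: 1 + (0.47×3.65 + 0.53×2) = 3.7755
Organism 7: 1 + (0.19×1 + 0.55×3.65 + 0.26×2) = 3.7175

3.72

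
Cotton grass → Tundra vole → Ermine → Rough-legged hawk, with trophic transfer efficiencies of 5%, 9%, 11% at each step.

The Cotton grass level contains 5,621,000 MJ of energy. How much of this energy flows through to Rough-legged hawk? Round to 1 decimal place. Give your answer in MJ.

Tundra vole: 5621000 × 0.05 = 281050 MJ
Ermine: 281050 × 0.09 = 25294.5 MJ
Rough-legged hawk: 25294.5 × 0.11 = 2782.395 MJ

2782.4 MJ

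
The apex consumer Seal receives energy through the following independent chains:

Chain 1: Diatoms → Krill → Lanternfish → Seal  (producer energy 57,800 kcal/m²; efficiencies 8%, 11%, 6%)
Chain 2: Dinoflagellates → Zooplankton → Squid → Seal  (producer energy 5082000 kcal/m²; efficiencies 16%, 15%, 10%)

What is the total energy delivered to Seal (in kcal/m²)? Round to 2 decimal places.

Chain 1: 57800 × 0.08 × 0.11 × 0.06 = 30.5184 kcal/m²
Chain 2: 5082000 × 0.16 × 0.15 × 0.1 = 12196.8 kcal/m²
Total at Seal: 30.5184 + 12196.8 = 12227.3184 kcal/m²

12227.32 kcal/m²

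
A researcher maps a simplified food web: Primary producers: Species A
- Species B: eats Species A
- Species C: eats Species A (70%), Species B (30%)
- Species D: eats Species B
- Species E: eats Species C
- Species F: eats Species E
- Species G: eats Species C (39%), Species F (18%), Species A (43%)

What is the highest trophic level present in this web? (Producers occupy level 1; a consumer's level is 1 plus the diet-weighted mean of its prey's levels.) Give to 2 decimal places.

Species B: 1 + 1 = 2
Species C: 1 + (0.7×1 + 0.3×2) = 2.3
Species D: 1 + 2 = 3
Species E: 1 + 2.3 = 3.3
Species F: 1 + 3.3 = 4.3
Species G: 1 + (0.39×2.3 + 0.18×4.3 + 0.43×1) = 3.101

4.30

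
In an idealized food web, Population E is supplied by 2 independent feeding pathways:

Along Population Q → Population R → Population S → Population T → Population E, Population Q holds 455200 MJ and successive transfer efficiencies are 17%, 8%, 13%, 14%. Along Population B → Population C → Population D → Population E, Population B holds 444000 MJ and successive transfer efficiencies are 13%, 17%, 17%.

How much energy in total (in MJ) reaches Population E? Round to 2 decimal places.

Via Population Q: 455200 × 0.17 × 0.08 × 0.13 × 0.14 = 112.671104 MJ
Via Population B: 444000 × 0.13 × 0.17 × 0.17 = 1668.108 MJ
Total at Population E: 112.671104 + 1668.108 = 1780.779104 MJ

1780.78 MJ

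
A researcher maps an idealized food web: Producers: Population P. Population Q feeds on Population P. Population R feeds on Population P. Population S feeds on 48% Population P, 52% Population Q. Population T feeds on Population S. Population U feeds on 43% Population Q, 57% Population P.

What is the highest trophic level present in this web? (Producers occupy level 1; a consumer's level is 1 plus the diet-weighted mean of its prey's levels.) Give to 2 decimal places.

Population Q: 1 + 1 = 2
Population R: 1 + 1 = 2
Population S: 1 + (0.48×1 + 0.52×2) = 2.52
Population T: 1 + 2.52 = 3.52
Population U: 1 + (0.43×2 + 0.57×1) = 2.43

3.52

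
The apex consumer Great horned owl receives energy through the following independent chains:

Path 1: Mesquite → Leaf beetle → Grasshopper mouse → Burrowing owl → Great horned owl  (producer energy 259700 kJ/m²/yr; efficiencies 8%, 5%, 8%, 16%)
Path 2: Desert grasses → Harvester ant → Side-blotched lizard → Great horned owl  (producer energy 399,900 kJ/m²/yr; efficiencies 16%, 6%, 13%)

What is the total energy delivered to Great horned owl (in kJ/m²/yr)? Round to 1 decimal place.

512.4 kJ/m²/yr

Path 1: 259700 × 0.08 × 0.05 × 0.08 × 0.16 = 13.29664 kJ/m²/yr
Path 2: 399900 × 0.16 × 0.06 × 0.13 = 499.0752 kJ/m²/yr
Total at Great horned owl: 13.29664 + 499.0752 = 512.37184 kJ/m²/yr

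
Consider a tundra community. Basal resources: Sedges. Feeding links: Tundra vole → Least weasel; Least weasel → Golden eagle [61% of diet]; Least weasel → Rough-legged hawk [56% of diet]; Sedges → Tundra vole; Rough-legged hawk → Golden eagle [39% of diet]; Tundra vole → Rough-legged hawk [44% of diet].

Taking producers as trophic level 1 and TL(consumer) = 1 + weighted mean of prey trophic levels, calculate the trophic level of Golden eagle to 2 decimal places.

Tundra vole: 1 + 1 = 2
Least weasel: 1 + 2 = 3
Rough-legged hawk: 1 + (0.44×2 + 0.56×3) = 3.56
Golden eagle: 1 + (0.39×3.56 + 0.61×3) = 4.2184

4.22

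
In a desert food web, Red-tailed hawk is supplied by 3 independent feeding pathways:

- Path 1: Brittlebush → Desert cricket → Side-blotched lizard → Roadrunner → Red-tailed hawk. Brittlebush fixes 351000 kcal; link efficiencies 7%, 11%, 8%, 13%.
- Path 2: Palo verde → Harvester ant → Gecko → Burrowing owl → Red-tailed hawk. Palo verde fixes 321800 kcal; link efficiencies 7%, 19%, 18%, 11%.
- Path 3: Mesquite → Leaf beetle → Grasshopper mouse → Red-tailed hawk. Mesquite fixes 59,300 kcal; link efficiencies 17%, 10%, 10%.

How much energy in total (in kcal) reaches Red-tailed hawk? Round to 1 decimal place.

213.7 kcal

Path 1: 351000 × 0.07 × 0.11 × 0.08 × 0.13 = 28.10808 kcal
Path 2: 321800 × 0.07 × 0.19 × 0.18 × 0.11 = 84.742812 kcal
Path 3: 59300 × 0.17 × 0.1 × 0.1 = 100.81 kcal
Total at Red-tailed hawk: 28.10808 + 84.742812 + 100.81 = 213.660892 kcal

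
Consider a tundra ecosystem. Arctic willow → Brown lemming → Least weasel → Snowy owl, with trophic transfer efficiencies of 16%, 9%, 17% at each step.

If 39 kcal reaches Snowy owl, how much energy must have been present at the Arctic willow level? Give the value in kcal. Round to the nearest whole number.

15931 kcal

Cumulative transfer efficiency: 0.16 × 0.09 × 0.17 = 0.002448
Arctic willow energy = 39 / 0.002448 = 15931 kcal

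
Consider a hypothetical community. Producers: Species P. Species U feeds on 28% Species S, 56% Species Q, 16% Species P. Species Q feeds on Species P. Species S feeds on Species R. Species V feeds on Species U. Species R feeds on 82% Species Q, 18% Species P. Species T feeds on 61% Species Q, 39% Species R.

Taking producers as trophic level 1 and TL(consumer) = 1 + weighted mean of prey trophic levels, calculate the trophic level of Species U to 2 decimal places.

Species Q: 1 + 1 = 2
Species R: 1 + (0.82×2 + 0.18×1) = 2.82
Species S: 1 + 2.82 = 3.82
Species T: 1 + (0.61×2 + 0.39×2.82) = 3.3198
Species U: 1 + (0.28×3.82 + 0.56×2 + 0.16×1) = 3.3496
Species V: 1 + 3.3496 = 4.3496

3.35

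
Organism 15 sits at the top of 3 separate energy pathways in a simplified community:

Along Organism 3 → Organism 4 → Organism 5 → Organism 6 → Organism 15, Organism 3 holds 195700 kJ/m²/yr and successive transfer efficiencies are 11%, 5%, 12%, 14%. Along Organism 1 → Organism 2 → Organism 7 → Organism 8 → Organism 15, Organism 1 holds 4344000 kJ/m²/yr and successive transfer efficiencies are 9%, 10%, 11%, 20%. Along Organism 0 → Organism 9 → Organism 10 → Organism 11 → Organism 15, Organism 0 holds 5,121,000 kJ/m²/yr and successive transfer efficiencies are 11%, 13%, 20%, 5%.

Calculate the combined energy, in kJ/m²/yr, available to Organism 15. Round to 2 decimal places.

Via Organism 3: 195700 × 0.11 × 0.05 × 0.12 × 0.14 = 18.08268 kJ/m²/yr
Via Organism 1: 4344000 × 0.09 × 0.1 × 0.11 × 0.2 = 860.112 kJ/m²/yr
Via Organism 0: 5121000 × 0.11 × 0.13 × 0.2 × 0.05 = 732.303 kJ/m²/yr
Total at Organism 15: 18.08268 + 860.112 + 732.303 = 1610.49768 kJ/m²/yr

1610.50 kJ/m²/yr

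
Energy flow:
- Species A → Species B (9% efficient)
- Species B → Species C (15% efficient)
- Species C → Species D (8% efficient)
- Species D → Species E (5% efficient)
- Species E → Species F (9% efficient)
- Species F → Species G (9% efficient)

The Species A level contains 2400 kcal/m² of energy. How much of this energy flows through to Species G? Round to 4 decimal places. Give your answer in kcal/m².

Species B: 2400 × 0.09 = 216 kcal/m²
Species C: 216 × 0.15 = 32.4 kcal/m²
Species D: 32.4 × 0.08 = 2.592 kcal/m²
Species E: 2.592 × 0.05 = 0.1296 kcal/m²
Species F: 0.1296 × 0.09 = 0.011664 kcal/m²
Species G: 0.011664 × 0.09 = 0.00104976 kcal/m²

0.0010 kcal/m²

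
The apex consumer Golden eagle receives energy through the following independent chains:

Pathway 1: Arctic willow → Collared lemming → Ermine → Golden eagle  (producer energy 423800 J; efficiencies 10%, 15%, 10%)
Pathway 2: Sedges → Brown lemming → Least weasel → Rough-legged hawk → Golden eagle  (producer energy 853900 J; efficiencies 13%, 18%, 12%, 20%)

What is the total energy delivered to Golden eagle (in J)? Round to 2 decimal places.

Pathway 1: 423800 × 0.1 × 0.15 × 0.1 = 635.7 J
Pathway 2: 853900 × 0.13 × 0.18 × 0.12 × 0.2 = 479.55024 J
Total at Golden eagle: 635.7 + 479.55024 = 1115.25024 J

1115.25 J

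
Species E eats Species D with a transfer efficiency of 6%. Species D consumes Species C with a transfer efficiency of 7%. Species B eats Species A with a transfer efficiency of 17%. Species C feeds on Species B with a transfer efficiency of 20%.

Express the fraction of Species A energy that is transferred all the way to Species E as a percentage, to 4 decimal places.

Product of link efficiencies: 0.17 × 0.2 × 0.07 × 0.06 = 0.0001428
As a percentage: 0.0001428 × 100 = 0.0143%

0.0143%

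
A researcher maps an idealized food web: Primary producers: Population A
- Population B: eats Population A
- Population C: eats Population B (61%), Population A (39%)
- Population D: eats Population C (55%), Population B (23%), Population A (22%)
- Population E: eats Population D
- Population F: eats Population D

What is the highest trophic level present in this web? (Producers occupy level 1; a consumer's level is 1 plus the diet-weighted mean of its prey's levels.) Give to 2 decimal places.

Population B: 1 + 1 = 2
Population C: 1 + (0.61×2 + 0.39×1) = 2.61
Population D: 1 + (0.55×2.61 + 0.23×2 + 0.22×1) = 3.1155
Population E: 1 + 3.1155 = 4.1155
Population F: 1 + 3.1155 = 4.1155

4.12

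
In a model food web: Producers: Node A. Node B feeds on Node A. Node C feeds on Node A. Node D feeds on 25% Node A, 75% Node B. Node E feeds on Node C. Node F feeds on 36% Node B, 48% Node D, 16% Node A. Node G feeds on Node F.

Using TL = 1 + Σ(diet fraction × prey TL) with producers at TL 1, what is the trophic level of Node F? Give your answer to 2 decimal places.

Node B: 1 + 1 = 2
Node C: 1 + 1 = 2
Node D: 1 + (0.25×1 + 0.75×2) = 2.75
Node E: 1 + 2 = 3
Node F: 1 + (0.36×2 + 0.48×2.75 + 0.16×1) = 3.2
Node G: 1 + 3.2 = 4.2

3.20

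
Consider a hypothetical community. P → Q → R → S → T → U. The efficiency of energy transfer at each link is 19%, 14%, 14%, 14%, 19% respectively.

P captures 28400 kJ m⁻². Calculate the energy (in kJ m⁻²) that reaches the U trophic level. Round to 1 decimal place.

Q: 28400 × 0.19 = 5396 kJ m⁻²
R: 5396 × 0.14 = 755.44 kJ m⁻²
S: 755.44 × 0.14 = 105.7616 kJ m⁻²
T: 105.7616 × 0.14 = 14.806624 kJ m⁻²
U: 14.806624 × 0.19 = 2.81325856 kJ m⁻²

2.8 kJ m⁻²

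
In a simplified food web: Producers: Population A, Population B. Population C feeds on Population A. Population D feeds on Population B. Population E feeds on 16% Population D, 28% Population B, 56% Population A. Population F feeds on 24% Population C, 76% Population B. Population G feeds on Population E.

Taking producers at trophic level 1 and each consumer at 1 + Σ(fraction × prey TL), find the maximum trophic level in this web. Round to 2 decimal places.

Population C: 1 + 1 = 2
Population D: 1 + 1 = 2
Population E: 1 + (0.16×2 + 0.28×1 + 0.56×1) = 2.16
Population F: 1 + (0.24×2 + 0.76×1) = 2.24
Population G: 1 + 2.16 = 3.16

3.16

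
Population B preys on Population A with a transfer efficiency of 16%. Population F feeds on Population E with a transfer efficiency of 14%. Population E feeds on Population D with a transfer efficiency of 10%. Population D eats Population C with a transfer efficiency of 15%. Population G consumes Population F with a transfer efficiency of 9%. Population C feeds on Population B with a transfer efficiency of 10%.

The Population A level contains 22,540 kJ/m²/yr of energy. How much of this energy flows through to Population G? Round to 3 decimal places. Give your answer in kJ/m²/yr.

Population B: 22540 × 0.16 = 3606.4 kJ/m²/yr
Population C: 3606.4 × 0.1 = 360.64 kJ/m²/yr
Population D: 360.64 × 0.15 = 54.096 kJ/m²/yr
Population E: 54.096 × 0.1 = 5.4096 kJ/m²/yr
Population F: 5.4096 × 0.14 = 0.757344 kJ/m²/yr
Population G: 0.757344 × 0.09 = 0.06816096 kJ/m²/yr

0.068 kJ/m²/yr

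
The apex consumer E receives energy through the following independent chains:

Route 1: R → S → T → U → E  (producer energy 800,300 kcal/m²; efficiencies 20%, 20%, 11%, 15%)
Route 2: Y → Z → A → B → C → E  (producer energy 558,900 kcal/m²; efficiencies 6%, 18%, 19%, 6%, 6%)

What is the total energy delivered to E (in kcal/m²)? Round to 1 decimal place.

Route 1: 800300 × 0.2 × 0.2 × 0.11 × 0.15 = 528.198 kcal/m²
Route 2: 558900 × 0.06 × 0.18 × 0.19 × 0.06 × 0.06 = 4.12870608 kcal/m²
Total at E: 528.198 + 4.12870608 = 532.32670608 kcal/m²

532.3 kcal/m²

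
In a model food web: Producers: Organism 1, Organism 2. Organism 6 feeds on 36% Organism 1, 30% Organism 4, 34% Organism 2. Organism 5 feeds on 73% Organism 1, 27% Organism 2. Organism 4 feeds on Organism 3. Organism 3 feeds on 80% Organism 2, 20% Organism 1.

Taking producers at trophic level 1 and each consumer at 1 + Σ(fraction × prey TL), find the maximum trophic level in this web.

3

Organism 3: 1 + (0.8×1 + 0.2×1) = 2
Organism 4: 1 + 2 = 3
Organism 5: 1 + (0.73×1 + 0.27×1) = 2
Organism 6: 1 + (0.36×1 + 0.3×3 + 0.34×1) = 2.6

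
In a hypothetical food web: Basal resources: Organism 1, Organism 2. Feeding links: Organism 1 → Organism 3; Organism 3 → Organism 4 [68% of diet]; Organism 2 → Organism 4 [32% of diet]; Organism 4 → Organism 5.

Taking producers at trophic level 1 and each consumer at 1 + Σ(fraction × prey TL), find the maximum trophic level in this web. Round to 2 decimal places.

Organism 3: 1 + 1 = 2
Organism 4: 1 + (0.68×2 + 0.32×1) = 2.68
Organism 5: 1 + 2.68 = 3.68

3.68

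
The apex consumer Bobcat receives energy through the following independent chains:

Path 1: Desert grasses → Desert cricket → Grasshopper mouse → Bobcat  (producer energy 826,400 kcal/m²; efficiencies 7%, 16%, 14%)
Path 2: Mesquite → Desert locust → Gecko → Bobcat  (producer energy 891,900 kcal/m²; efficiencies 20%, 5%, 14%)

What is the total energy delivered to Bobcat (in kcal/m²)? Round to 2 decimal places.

Path 1: 826400 × 0.07 × 0.16 × 0.14 = 1295.7952 kcal/m²
Path 2: 891900 × 0.2 × 0.05 × 0.14 = 1248.66 kcal/m²
Total at Bobcat: 1295.7952 + 1248.66 = 2544.4552 kcal/m²

2544.46 kcal/m²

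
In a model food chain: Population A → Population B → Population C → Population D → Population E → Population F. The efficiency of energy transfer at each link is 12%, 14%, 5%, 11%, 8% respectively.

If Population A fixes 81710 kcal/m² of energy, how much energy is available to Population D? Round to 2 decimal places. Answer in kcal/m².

Population B: 81710 × 0.12 = 9805.2 kcal/m²
Population C: 9805.2 × 0.14 = 1372.728 kcal/m²
Population D: 1372.728 × 0.05 = 68.6364 kcal/m²

68.64 kcal/m²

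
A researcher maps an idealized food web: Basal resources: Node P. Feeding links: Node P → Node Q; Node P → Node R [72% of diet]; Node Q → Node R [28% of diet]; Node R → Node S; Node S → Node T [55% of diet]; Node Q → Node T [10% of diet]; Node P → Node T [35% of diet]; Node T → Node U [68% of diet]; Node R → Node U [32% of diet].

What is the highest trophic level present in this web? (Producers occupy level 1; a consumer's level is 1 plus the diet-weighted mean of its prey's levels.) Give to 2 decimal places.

4.01

Node Q: 1 + 1 = 2
Node R: 1 + (0.72×1 + 0.28×2) = 2.28
Node S: 1 + 2.28 = 3.28
Node T: 1 + (0.55×3.28 + 0.1×2 + 0.35×1) = 3.354
Node U: 1 + (0.68×3.354 + 0.32×2.28) = 4.01032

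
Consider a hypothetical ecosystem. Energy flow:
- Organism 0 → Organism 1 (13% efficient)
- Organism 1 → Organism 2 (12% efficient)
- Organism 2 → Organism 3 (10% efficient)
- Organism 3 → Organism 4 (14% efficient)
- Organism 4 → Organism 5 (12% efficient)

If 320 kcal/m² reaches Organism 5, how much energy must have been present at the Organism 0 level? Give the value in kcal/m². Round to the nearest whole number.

12210012 kcal/m²

Cumulative transfer efficiency: 0.13 × 0.12 × 0.1 × 0.14 × 0.12 = 0.000026208
Organism 0 energy = 320 / 0.000026208 = 12210012 kcal/m²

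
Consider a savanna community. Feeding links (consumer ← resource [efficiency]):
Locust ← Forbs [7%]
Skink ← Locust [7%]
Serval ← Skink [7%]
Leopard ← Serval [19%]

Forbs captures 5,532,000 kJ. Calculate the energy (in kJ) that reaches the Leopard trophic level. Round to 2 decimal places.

Locust: 5532000 × 0.07 = 387240 kJ
Skink: 387240 × 0.07 = 27106.8 kJ
Serval: 27106.8 × 0.07 = 1897.476 kJ
Leopard: 1897.476 × 0.19 = 360.52044 kJ

360.52 kJ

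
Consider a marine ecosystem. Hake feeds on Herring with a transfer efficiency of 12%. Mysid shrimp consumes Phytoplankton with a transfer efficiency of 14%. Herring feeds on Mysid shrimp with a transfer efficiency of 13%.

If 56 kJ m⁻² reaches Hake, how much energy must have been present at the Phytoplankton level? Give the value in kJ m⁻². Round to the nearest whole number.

25641 kJ m⁻²

Cumulative transfer efficiency: 0.14 × 0.13 × 0.12 = 0.002184
Phytoplankton energy = 56 / 0.002184 = 25641 kJ m⁻²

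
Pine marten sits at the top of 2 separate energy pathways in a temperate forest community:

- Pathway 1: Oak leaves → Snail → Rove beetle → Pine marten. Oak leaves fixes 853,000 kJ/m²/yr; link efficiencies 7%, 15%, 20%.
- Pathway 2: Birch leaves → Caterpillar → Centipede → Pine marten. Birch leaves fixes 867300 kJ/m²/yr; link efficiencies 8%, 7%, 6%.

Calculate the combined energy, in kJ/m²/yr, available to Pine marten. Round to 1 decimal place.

Pathway 1: 853000 × 0.07 × 0.15 × 0.2 = 1791.3 kJ/m²/yr
Pathway 2: 867300 × 0.08 × 0.07 × 0.06 = 291.4128 kJ/m²/yr
Total at Pine marten: 1791.3 + 291.4128 = 2082.7128 kJ/m²/yr

2082.7 kJ/m²/yr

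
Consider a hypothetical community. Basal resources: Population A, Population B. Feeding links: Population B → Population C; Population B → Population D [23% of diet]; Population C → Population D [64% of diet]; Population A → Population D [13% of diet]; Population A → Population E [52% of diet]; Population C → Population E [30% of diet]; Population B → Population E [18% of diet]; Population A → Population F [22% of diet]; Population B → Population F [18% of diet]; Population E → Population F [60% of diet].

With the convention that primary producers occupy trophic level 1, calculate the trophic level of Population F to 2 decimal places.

Population C: 1 + 1 = 2
Population D: 1 + (0.23×1 + 0.64×2 + 0.13×1) = 2.64
Population E: 1 + (0.52×1 + 0.3×2 + 0.18×1) = 2.3
Population F: 1 + (0.22×1 + 0.18×1 + 0.6×2.3) = 2.78

2.78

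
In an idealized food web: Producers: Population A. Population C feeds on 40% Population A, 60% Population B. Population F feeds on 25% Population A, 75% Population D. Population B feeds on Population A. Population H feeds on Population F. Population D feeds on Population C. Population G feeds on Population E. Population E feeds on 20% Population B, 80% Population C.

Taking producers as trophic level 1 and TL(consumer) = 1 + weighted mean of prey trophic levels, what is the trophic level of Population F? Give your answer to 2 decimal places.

Population B: 1 + 1 = 2
Population C: 1 + (0.4×1 + 0.6×2) = 2.6
Population D: 1 + 2.6 = 3.6
Population E: 1 + (0.2×2 + 0.8×2.6) = 3.48
Population F: 1 + (0.25×1 + 0.75×3.6) = 3.95
Population G: 1 + 3.48 = 4.48
Population H: 1 + 3.95 = 4.95

3.95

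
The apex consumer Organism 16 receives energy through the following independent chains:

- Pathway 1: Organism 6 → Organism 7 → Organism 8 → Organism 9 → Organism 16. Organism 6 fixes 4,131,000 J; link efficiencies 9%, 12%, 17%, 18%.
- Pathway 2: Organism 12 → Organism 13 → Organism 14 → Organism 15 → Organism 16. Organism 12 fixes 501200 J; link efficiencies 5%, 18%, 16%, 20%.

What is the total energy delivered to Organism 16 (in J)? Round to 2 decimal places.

Pathway 1: 4131000 × 0.09 × 0.12 × 0.17 × 0.18 = 1365.21288 J
Pathway 2: 501200 × 0.05 × 0.18 × 0.16 × 0.2 = 144.3456 J
Total at Organism 16: 1365.21288 + 144.3456 = 1509.55848 J

1509.56 J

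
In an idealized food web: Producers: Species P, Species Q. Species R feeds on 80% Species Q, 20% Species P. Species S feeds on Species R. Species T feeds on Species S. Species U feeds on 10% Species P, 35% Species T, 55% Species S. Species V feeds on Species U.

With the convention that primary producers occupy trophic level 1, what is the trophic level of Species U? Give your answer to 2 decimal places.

Species R: 1 + (0.8×1 + 0.2×1) = 2
Species S: 1 + 2 = 3
Species T: 1 + 3 = 4
Species U: 1 + (0.1×1 + 0.35×4 + 0.55×3) = 4.15
Species V: 1 + 4.15 = 5.15

4.15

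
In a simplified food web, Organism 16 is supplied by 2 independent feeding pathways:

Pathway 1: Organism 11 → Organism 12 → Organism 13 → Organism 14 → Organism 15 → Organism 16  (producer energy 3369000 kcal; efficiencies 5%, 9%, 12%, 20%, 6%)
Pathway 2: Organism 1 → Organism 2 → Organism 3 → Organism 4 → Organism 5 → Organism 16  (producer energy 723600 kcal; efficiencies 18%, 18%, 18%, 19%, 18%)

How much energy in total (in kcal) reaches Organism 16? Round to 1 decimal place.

166.2 kcal

Pathway 1: 3369000 × 0.05 × 0.09 × 0.12 × 0.2 × 0.06 = 21.83112 kcal
Pathway 2: 723600 × 0.18 × 0.18 × 0.18 × 0.19 × 0.18 = 144.32520384 kcal
Total at Organism 16: 21.83112 + 144.32520384 = 166.15632384 kcal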